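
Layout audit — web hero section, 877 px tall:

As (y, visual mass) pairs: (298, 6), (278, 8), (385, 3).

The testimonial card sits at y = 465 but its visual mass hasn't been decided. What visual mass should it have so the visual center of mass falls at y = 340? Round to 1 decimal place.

w ≈ 4.9

Known weights sum to 6 + 8 + 3 = 17; their moment is 6·298 + 8·278 + 3·385 = 5167.
Set Σw·y/Σw = 340: (5167 + 465w) = 340·(17 + w).
Rearranging, w·(465 − 340) = 340·17 − 5167 = 613, so w ≈ 613/125 = 4.90.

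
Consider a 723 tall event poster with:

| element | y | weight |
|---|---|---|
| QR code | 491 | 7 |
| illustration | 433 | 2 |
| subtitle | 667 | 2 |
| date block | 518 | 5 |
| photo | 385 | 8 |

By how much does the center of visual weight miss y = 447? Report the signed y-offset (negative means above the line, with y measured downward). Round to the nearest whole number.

≈ 24

Σw = 7 + 2 + 2 + 5 + 8 = 24.
Σw·y = 7·491 + 2·433 + 2·667 + 5·518 + 8·385 = 11307, so ȳ = 11307/24 ≈ 471.12.
Offset from y = 447: 471.12 − 447 ≈ 24.12.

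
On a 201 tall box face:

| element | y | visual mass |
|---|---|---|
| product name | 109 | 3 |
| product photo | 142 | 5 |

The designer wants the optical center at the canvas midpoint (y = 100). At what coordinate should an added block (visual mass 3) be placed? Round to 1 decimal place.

After adding the added block, total weight = 3 + 5 + 3 = 11.
Along y: (1037 + 3·y) / 11 = 100 (existing moment 3·109 + 5·142 = 1037) ⇒ y = (1100 − 1037) / 3 ≈ 21.00.

y ≈ 21.0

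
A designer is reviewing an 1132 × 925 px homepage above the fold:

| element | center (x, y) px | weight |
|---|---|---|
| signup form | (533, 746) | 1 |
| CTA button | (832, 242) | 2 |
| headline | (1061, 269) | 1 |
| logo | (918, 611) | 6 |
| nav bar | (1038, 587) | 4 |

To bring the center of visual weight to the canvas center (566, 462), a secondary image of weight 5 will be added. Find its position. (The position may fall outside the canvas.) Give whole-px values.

(-433, 253)

New total weight: (1 + 2 + 1 + 6 + 4) + 5 = 19.
x: target moment 19×566 = 10754; current 1·533 + 2·832 + 1·1061 + 6·918 + 4·1038 = 12918; the secondary image supplies -2164, so x = -2164/5 ≈ -432.80.
y: target moment 19×462 = 8778; current 1·746 + 2·242 + 1·269 + 6·611 + 4·587 = 7513; the secondary image supplies 1265, so y = 1265/5 ≈ 253.00.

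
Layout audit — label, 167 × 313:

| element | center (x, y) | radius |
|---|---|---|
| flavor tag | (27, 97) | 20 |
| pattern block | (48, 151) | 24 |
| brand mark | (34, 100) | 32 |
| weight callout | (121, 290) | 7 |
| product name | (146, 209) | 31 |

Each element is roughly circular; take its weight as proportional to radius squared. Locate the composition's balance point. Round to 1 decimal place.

(72.9, 147.3)

Weights ∝ r²: flavor tag 20² = 400, pattern block 24² = 576, brand mark 32² = 1024, weight callout 7² = 49, product name 31² = 961; Σw = 3010.
x-moment: 400·27 + 576·48 + 1024·34 + 49·121 + 961·146 = 219499; centroid 219499/3010 ≈ 72.92.
y-moment: 400·97 + 576·151 + 1024·100 + 49·290 + 961·209 = 443235; centroid 443235/3010 ≈ 147.25.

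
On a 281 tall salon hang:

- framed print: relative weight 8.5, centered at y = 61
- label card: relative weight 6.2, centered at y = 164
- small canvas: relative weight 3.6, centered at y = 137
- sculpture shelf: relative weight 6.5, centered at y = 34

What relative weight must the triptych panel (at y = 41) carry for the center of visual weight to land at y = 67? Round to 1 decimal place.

w ≈ 22.6

Existing Σw = 24.8 (8.5 + 6.2 + 3.6 + 6.5); existing moment 8.5·61 + 6.2·164 + 3.6·137 + 6.5·34 = 2249.5.
For the centroid to hit 67: (2249.5 + w·41) / (24.8 + w) = 67.
Solving: w = (67·24.8 − 2249.5) / (41 − 67) = -587.9 / -26 ≈ 22.61.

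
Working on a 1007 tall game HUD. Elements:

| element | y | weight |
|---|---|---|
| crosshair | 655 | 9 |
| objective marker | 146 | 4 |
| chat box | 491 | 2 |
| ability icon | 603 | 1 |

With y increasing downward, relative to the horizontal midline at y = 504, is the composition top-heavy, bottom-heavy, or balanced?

balanced

Σw = 9 + 4 + 2 + 1 = 16.
y: (9·655 + 4·146 + 2·491 + 1·603) / 16 = 8064 / 16 ≈ 504.00
504.00 = 504 exactly: balanced.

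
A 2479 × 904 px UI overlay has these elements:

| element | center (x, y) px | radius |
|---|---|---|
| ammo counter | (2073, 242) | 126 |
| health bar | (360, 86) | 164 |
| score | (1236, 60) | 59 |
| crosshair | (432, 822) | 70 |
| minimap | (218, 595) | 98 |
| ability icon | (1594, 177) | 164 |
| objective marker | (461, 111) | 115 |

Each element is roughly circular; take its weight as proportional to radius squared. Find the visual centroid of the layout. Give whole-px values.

r² weights: ammo counter 126² = 15876, health bar 164² = 26896, score 59² = 3481, crosshair 70² = 4900, minimap 98² = 9604, ability icon 164² = 26896, objective marker 115² = 13225. Total = 100878.
x-moment: 15876·2073 + 26896·360 + 3481·1236 + 4900·432 + 9604·218 + 26896·1594 + 13225·461 = 100075445; centroid 100075445/100878 ≈ 992.04.
y-moment: 15876·242 + 26896·86 + 3481·60 + 4900·822 + 9604·595 + 26896·177 + 13225·111 = 22334655; centroid 22334655/100878 ≈ 221.40.

(992, 221)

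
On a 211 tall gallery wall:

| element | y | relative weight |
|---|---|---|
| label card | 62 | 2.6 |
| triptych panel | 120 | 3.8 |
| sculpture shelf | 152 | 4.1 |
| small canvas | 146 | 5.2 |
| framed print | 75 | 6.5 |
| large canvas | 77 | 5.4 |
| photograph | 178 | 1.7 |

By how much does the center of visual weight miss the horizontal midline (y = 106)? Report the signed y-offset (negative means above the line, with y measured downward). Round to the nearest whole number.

Weights sum to 2.6 + 3.8 + 4.1 + 5.2 + 6.5 + 5.4 + 1.7 = 29.3.
y: (2.6·62 + 3.8·120 + 4.1·152 + 5.2·146 + 6.5·75 + 5.4·77 + 1.7·178) / 29.3 = 3205.5 / 29.3 ≈ 109.40
Offset from y = 106: 109.40 − 106 ≈ 3.40.

≈ 3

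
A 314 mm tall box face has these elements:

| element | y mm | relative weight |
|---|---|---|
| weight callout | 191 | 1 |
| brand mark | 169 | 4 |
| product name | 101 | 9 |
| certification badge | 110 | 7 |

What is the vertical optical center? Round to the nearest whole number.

y ≈ 121

Total weight = 1 + 4 + 9 + 7 = 21.
y-moment: 1·191 + 4·169 + 9·101 + 7·110 = 2546; centroid 2546/21 ≈ 121.24.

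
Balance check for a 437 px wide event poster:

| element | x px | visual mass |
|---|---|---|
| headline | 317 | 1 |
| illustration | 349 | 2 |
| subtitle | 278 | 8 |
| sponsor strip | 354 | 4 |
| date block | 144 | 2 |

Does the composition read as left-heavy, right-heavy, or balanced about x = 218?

Total weight = 1 + 2 + 8 + 4 + 2 = 17.
x: (1·317 + 2·349 + 8·278 + 4·354 + 2·144) / 17 = 4943 / 17 ≈ 290.76
290.8 lies right of the midline 218, so the layout is right-heavy.

right-heavy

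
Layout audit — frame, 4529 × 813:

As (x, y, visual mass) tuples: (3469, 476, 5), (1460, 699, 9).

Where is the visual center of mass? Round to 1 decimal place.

Σw = 5 + 9 = 14.
Σw·x = 5·3469 + 9·1460 = 30485, so x̄ = 30485/14 ≈ 2177.50.
Σw·y = 5·476 + 9·699 = 8671, so ȳ = 8671/14 ≈ 619.36.

(2177.5, 619.4)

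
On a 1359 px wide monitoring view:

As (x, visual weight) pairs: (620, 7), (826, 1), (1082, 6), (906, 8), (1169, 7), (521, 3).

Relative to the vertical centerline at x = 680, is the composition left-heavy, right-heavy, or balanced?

right-heavy

Weights sum to 7 + 1 + 6 + 8 + 7 + 3 = 32.
Σw·x = 28652; x̄ = 28652/32 ≈ 895.38.
Since 895.4 is right of 680, the composition reads right-heavy.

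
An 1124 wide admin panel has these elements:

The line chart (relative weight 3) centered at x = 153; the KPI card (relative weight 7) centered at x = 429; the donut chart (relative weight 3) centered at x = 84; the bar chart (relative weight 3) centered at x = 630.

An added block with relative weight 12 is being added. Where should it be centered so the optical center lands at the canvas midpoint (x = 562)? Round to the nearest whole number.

New total weight: (3 + 7 + 3 + 3) + 12 = 28.
x: need Σw·x = 28·562 = 15736. Existing = 3·153 + 7·429 + 3·84 + 3·630 = 5604. Remainder 10132 / 12 ≈ 844.33.

x ≈ 844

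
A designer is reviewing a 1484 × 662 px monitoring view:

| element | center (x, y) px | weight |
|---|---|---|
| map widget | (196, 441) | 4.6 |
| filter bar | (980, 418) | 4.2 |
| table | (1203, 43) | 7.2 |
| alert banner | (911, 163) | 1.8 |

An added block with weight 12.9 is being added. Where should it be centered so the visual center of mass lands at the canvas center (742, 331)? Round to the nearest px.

With the added block, Σw becomes 4.6 + 4.2 + 7.2 + 1.8 + 12.9 = 30.7.
x: target moment 30.7×742 = 22779.4; current 4.6·196 + 4.2·980 + 7.2·1203 + 1.8·911 = 15319.0; the added block supplies 7460.4, so x = 7460.4/12.9 ≈ 578.33.
y: target moment 30.7×331 = 10161.7; current 4.6·441 + 4.2·418 + 7.2·43 + 1.8·163 = 4387.2; the added block supplies 5774.5, so y = 5774.5/12.9 ≈ 447.64.

(578, 448)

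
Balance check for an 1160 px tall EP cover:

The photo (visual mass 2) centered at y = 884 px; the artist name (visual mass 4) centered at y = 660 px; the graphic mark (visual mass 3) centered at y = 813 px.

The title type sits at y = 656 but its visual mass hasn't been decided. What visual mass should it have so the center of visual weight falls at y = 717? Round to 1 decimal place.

w ≈ 6.5

Existing Σw = 9 (2 + 4 + 3); existing moment 2·884 + 4·660 + 3·813 = 6847.
Set Σw·y/Σw = 717: (6847 + 656w) = 717·(9 + w).
So w = (717·9 − 6847)/(656 − 717) = -394/-61 ≈ 6.46.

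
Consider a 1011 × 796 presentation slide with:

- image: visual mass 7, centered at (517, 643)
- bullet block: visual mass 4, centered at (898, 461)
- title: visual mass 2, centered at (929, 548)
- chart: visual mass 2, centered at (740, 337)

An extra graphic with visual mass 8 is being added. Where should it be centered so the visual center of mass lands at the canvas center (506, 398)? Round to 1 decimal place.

New total weight: (7 + 4 + 2 + 2) + 8 = 23.
x: target moment 23×506 = 11638; current 7·517 + 4·898 + 2·929 + 2·740 = 10549; the extra graphic supplies 1089, so x = 1089/8 ≈ 136.12.
y: target moment 23×398 = 9154; current 7·643 + 4·461 + 2·548 + 2·337 = 8115; the extra graphic supplies 1039, so y = 1039/8 ≈ 129.88.

(136.1, 129.9)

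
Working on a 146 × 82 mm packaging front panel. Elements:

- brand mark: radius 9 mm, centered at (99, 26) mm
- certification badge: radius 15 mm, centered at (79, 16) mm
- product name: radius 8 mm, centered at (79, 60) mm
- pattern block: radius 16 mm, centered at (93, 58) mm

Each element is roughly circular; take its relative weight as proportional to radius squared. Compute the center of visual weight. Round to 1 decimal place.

Weights ∝ r²: brand mark 9² = 81, certification badge 15² = 225, product name 8² = 64, pattern block 16² = 256; Σw = 626.
x: (81·99 + 225·79 + 64·79 + 256·93) / 626 = 54658 / 626 ≈ 87.31
y: (81·26 + 225·16 + 64·60 + 256·58) / 626 = 24394 / 626 ≈ 38.97

(87.3, 39.0)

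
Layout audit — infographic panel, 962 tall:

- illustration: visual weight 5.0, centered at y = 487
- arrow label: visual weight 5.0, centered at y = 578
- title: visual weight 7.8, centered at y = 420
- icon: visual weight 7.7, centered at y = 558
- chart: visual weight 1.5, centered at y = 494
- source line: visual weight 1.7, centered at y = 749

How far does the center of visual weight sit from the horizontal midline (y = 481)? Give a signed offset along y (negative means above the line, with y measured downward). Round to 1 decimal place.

≈ 38.6

Total weight = 5.0 + 5.0 + 7.8 + 7.7 + 1.5 + 1.7 = 28.7.
y: (5.0·487 + 5.0·578 + 7.8·420 + 7.7·558 + 1.5·494 + 1.7·749) / 28.7 = 14911.9 / 28.7 ≈ 519.58
Difference: 519.58 − 481 ≈ 38.58.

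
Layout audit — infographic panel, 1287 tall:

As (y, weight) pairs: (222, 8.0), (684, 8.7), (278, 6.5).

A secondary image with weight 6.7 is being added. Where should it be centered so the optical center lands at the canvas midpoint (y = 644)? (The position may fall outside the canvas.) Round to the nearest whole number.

y ≈ 1451

With the secondary image, Σw becomes 8.0 + 8.7 + 6.5 + 6.7 = 29.9.
y: need Σw·y = 29.9·644 = 19255.6. Existing = 8.0·222 + 8.7·684 + 6.5·278 = 9533.8. Remainder 9721.8 / 6.7 ≈ 1451.01.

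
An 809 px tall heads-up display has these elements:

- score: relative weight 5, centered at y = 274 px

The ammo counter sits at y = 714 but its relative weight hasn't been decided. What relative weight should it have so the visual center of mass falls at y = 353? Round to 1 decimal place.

w ≈ 1.1

The single fixed element contributes weight 5, moment 5·274 = 1370.
Balance at y = 353 requires (1370 + w·714) / (5 + w) = 353.
Rearranging, w·(714 − 353) = 353·5 − 1370 = 395, so w ≈ 395/361 = 1.09.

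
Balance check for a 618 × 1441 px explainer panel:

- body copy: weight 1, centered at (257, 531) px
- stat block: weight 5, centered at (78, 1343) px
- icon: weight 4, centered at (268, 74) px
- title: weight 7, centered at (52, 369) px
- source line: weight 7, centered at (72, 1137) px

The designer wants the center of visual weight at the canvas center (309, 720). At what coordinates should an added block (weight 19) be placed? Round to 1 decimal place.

After adding the added block, total weight = 1 + 5 + 4 + 7 + 7 + 19 = 43.
Along x: (2587 + 19·x) / 43 = 309 (existing moment 1·257 + 5·78 + 4·268 + 7·52 + 7·72 = 2587) ⇒ x = (13287 − 2587) / 19 ≈ 563.16.
Along y: (18084 + 19·y) / 43 = 720 (existing moment 1·531 + 5·1343 + 4·74 + 7·369 + 7·1137 = 18084) ⇒ y = (30960 − 18084) / 19 ≈ 677.68.

(563.2, 677.7)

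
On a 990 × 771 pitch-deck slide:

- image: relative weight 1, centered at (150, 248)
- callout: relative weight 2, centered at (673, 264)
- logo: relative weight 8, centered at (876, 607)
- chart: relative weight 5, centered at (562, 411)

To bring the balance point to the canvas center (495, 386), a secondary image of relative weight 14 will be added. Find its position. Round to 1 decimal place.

(252.6, 278.1)

With the secondary image, Σw becomes 1 + 2 + 8 + 5 + 14 = 30.
Along x: (11314 + 14·x) / 30 = 495 (existing moment 1·150 + 2·673 + 8·876 + 5·562 = 11314) ⇒ x = (14850 − 11314) / 14 ≈ 252.57.
Along y: (7687 + 14·y) / 30 = 386 (existing moment 1·248 + 2·264 + 8·607 + 5·411 = 7687) ⇒ y = (11580 − 7687) / 14 ≈ 278.07.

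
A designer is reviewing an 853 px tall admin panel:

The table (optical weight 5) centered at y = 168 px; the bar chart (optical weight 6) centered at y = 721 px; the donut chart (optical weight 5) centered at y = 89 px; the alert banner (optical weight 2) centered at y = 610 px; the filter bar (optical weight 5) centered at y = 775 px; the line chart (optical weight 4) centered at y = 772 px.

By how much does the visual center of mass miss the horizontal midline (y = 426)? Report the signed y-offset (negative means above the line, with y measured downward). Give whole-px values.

≈ 85 px

Total weight = 5 + 6 + 5 + 2 + 5 + 4 = 27.
Σw·y = 13794; ȳ = 13794/27 ≈ 510.89.
Difference: 510.89 − 426 ≈ 84.89.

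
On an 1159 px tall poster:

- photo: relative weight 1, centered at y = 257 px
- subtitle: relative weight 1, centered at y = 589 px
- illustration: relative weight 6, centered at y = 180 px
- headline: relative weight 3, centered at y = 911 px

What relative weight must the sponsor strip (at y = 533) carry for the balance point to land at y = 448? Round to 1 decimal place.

w ≈ 3.2

Existing Σw = 11 (1 + 1 + 6 + 3); existing moment 1·257 + 1·589 + 6·180 + 3·911 = 4659.
For the centroid to hit 448: (4659 + w·533) / (11 + w) = 448.
So w = (448·11 − 4659)/(533 − 448) = 269/85 ≈ 3.16.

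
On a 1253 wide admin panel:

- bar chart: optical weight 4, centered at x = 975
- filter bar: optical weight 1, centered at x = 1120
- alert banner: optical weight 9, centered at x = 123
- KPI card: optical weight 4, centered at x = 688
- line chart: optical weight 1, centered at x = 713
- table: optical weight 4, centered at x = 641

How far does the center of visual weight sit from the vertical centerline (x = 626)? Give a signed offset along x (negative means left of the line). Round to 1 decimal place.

Weights sum to 4 + 1 + 9 + 4 + 1 + 4 = 23.
Σw·x = 4·975 + 1·1120 + 9·123 + 4·688 + 1·713 + 4·641 = 12156, so x̄ = 12156/23 ≈ 528.52.
Difference: 528.52 − 626 ≈ -97.48.

≈ -97.5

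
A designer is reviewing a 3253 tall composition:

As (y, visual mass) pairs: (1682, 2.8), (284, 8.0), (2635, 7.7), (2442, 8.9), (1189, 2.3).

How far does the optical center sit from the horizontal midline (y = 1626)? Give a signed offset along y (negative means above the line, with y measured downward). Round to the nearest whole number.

≈ 116

Total weight = 2.8 + 8.0 + 7.7 + 8.9 + 2.3 = 29.7.
y-moment: 2.8·1682 + 8.0·284 + 7.7·2635 + 8.9·2442 + 2.3·1189 = 51739.6; centroid 51739.6/29.7 ≈ 1742.07.
Difference: 1742.07 − 1626 ≈ 116.07.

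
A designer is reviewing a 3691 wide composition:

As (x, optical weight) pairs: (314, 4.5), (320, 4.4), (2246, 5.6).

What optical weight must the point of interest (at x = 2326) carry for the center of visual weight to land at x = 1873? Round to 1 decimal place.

w ≈ 26.0

Fixed elements: Σw = 4.5 + 4.4 + 5.6 = 14.5, Σw·x = 4.5·314 + 4.4·320 + 5.6·2246 = 15398.6.
Balance at x = 1873 requires (15398.6 + w·2326) / (14.5 + w) = 1873.
Rearranging, w·(2326 − 1873) = 1873·14.5 − 15398.6 = 11759.9, so w ≈ 11759.9/453 = 25.96.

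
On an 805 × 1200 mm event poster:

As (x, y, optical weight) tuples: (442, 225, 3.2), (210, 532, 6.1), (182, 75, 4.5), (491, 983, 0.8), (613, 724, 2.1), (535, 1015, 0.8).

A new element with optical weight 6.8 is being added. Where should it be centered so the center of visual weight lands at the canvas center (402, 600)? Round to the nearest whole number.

With the new element, Σw becomes 3.2 + 6.1 + 4.5 + 0.8 + 2.1 + 0.8 + 6.8 = 24.3.
Along x: (5622.5 + 6.8·x) / 24.3 = 402 (existing moment 3.2·442 + 6.1·210 + 4.5·182 + 0.8·491 + 2.1·613 + 0.8·535 = 5622.5) ⇒ x = (9768.6 − 5622.5) / 6.8 ≈ 609.72.
Along y: (7421.5 + 6.8·y) / 24.3 = 600 (existing moment 3.2·225 + 6.1·532 + 4.5·75 + 0.8·983 + 2.1·724 + 0.8·1015 = 7421.5) ⇒ y = (14580.0 − 7421.5) / 6.8 ≈ 1052.72.

(610, 1053)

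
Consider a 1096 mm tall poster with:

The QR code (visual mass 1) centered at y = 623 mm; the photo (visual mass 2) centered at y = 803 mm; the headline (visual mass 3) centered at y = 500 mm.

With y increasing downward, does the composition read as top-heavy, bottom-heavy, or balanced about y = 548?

bottom-heavy

Σw = 1 + 2 + 3 = 6.
Σw·y = 1·623 + 2·803 + 3·500 = 3729, so ȳ = 3729/6 ≈ 621.50.
Since 621.5 is below (larger y than) 548, the composition reads bottom-heavy.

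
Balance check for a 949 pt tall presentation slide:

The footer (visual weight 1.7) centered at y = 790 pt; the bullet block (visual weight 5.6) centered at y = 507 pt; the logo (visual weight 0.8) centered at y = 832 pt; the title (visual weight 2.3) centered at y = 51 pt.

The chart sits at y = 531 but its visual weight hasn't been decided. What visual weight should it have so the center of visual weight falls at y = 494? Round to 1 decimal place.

w ≈ 4.7

Known weights sum to 1.7 + 5.6 + 0.8 + 2.3 = 10.4; their moment is 1.7·790 + 5.6·507 + 0.8·832 + 2.3·51 = 4965.1.
For the centroid to hit 494: (4965.1 + w·531) / (10.4 + w) = 494.
Solving: w = (494·10.4 − 4965.1) / (531 − 494) = 172.5 / 37 ≈ 4.66.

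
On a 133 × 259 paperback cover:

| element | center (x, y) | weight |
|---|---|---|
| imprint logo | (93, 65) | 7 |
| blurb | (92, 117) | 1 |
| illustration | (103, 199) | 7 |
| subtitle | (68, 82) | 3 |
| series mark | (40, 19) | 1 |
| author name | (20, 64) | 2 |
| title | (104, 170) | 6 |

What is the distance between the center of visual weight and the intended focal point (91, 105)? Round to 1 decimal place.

≈ 20.4

Σw = 7 + 1 + 7 + 3 + 1 + 2 + 6 = 27.
x: moment 2372 / weight 27 ≈ 87.85
Σw·y = 3378; ȳ = 3378/27 ≈ 125.11.
From (91, 105): dx = -3.15, dy = 20.11, so the distance is √(dx²+dy²) ≈ 20.36.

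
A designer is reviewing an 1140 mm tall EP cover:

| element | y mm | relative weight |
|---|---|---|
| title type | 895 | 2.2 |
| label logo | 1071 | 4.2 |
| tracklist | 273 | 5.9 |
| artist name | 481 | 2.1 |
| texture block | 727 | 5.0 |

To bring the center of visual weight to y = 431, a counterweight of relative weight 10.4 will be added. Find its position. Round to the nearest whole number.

After adding the counterweight, total weight = 2.2 + 4.2 + 5.9 + 2.1 + 5.0 + 10.4 = 29.8.
y: need Σw·y = 29.8·431 = 12843.8. Existing = 2.2·895 + 4.2·1071 + 5.9·273 + 2.1·481 + 5.0·727 = 12723.0. Remainder 120.8 / 10.4 ≈ 11.62.

y ≈ 12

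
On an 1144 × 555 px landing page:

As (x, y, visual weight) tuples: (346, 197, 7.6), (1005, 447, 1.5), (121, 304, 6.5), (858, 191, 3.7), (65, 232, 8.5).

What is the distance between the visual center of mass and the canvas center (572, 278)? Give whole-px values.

Total weight = 7.6 + 1.5 + 6.5 + 3.7 + 8.5 = 27.8.
x-moment: 7.6·346 + 1.5·1005 + 6.5·121 + 3.7·858 + 8.5·65 = 8650.7; centroid 8650.7/27.8 ≈ 311.18.
y-moment: 7.6·197 + 1.5·447 + 6.5·304 + 3.7·191 + 8.5·232 = 6822.4; centroid 6822.4/27.8 ≈ 245.41.
Relative to (572, 278): Δ = (-260.82, -32.59); |Δ| = √(-260.82² + -32.59²) ≈ 262.85.

≈ 263 px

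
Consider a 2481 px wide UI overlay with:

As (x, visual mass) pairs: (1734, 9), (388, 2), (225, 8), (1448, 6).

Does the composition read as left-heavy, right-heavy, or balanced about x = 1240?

left-heavy

Total weight = 9 + 2 + 8 + 6 = 25.
Σw·x = 9·1734 + 2·388 + 8·225 + 6·1448 = 26870, so x̄ = 26870/25 ≈ 1074.80.
Since 1074.8 is left of 1240, the composition reads left-heavy.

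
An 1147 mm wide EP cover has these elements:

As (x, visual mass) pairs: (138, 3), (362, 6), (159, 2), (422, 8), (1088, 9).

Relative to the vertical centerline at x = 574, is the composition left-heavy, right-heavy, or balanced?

balanced

Weights sum to 3 + 6 + 2 + 8 + 9 = 28.
x: (3·138 + 6·362 + 2·159 + 8·422 + 9·1088) / 28 = 16072 / 28 ≈ 574.00
574.00 = 574 exactly: balanced.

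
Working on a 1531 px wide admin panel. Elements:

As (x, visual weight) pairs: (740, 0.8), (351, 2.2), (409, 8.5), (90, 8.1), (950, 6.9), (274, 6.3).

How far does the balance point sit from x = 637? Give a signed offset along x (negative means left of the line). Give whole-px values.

≈ -215 px

Σw = 0.8 + 2.2 + 8.5 + 8.1 + 6.9 + 6.3 = 32.8.
Σw·x = 0.8·740 + 2.2·351 + 8.5·409 + 8.1·90 + 6.9·950 + 6.3·274 = 13850.9, so x̄ = 13850.9/32.8 ≈ 422.28.
Against x = 637, that's 422.28 − 637 = -214.72.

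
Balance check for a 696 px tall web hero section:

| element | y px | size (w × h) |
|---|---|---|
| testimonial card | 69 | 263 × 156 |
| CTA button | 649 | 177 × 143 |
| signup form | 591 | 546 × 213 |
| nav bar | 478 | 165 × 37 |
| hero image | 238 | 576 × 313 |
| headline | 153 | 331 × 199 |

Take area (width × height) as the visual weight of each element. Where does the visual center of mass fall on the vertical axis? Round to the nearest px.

y ≈ 331

Areas: testimonial card 263·156 = 41028, CTA button 177·143 = 25311, signup form 546·213 = 116298, nav bar 165·37 = 6105, hero image 576·313 = 180288, headline 331·199 = 65869. Total weight = 434899.
Σw·y = 143894580; ȳ = 143894580/434899 ≈ 330.87.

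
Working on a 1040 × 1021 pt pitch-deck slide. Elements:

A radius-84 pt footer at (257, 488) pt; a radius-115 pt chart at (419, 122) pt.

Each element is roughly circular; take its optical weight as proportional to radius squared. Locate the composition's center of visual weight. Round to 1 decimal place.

(362.6, 249.3)

r² weights: footer 84² = 7056, chart 115² = 13225. Total = 20281.
x: (7056·257 + 13225·419) / 20281 = 7354667 / 20281 ≈ 362.64
y: (7056·488 + 13225·122) / 20281 = 5056778 / 20281 ≈ 249.34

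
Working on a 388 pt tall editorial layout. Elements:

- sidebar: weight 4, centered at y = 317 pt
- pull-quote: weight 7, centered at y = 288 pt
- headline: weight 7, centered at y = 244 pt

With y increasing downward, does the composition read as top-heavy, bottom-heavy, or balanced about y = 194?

Σw = 4 + 7 + 7 = 18.
y: (4·317 + 7·288 + 7·244) / 18 = 4992 / 18 ≈ 277.33
277.3 vs midline 194 → bottom-heavy.

bottom-heavy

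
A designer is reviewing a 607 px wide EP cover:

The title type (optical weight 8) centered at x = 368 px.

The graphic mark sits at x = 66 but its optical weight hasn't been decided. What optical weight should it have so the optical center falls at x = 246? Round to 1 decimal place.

Known: weight 8 with moment 8·368 = 2944.
For the centroid to hit 246: (2944 + w·66) / (8 + w) = 246.
Solving: w = (246·8 − 2944) / (66 − 246) = -976 / -180 ≈ 5.42.

w ≈ 5.4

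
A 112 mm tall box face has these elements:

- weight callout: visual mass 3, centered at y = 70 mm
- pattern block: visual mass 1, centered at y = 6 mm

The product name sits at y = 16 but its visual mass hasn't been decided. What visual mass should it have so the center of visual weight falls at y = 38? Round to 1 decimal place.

w ≈ 2.9

Existing Σw = 4 (3 + 1); existing moment 3·70 + 1·6 = 216.
Balance at y = 38 requires (216 + w·16) / (4 + w) = 38.
Solving: w = (38·4 − 216) / (16 − 38) = -64 / -22 ≈ 2.91.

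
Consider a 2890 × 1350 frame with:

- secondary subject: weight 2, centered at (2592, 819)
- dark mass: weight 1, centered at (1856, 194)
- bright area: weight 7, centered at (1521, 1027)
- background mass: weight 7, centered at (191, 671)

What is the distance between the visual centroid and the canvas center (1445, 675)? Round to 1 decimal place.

Weights sum to 2 + 1 + 7 + 7 = 17.
x-moment: 2·2592 + 1·1856 + 7·1521 + 7·191 = 19024; centroid 19024/17 ≈ 1119.06.
y-moment: 2·819 + 1·194 + 7·1027 + 7·671 = 13718; centroid 13718/17 ≈ 806.94.
Offset from (1445, 675): Δx ≈ -325.94, Δy ≈ 131.94; distance = √(Δx² + Δy²) ≈ 351.63.

≈ 351.6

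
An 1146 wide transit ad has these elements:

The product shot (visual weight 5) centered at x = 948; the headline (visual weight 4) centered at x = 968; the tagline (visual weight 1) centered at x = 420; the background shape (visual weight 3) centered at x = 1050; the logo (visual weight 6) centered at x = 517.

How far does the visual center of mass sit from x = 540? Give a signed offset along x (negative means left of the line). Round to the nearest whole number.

Total weight = 5 + 4 + 1 + 3 + 6 = 19.
Σw·x = 5·948 + 4·968 + 1·420 + 3·1050 + 6·517 = 15284, so x̄ = 15284/19 ≈ 804.42.
Difference: 804.42 − 540 ≈ 264.42.

≈ 264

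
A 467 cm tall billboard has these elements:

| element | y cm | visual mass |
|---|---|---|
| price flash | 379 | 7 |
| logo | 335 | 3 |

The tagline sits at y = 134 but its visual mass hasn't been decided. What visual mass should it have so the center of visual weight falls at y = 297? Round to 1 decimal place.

w ≈ 4.2

Fixed elements: Σw = 7 + 3 = 10, Σw·y = 7·379 + 3·335 = 3658.
For the centroid to hit 297: (3658 + w·134) / (10 + w) = 297.
Rearranging, w·(134 − 297) = 297·10 − 3658 = -688, so w ≈ -688/-163 = 4.22.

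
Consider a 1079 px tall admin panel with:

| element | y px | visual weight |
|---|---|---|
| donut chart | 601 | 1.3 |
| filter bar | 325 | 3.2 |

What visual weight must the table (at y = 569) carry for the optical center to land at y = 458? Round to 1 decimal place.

w ≈ 2.2

Known weights sum to 1.3 + 3.2 = 4.5; their moment is 1.3·601 + 3.2·325 = 1821.3.
Balance at y = 458 requires (1821.3 + w·569) / (4.5 + w) = 458.
Rearranging, w·(569 − 458) = 458·4.5 − 1821.3 = 239.7, so w ≈ 239.7/111 = 2.16.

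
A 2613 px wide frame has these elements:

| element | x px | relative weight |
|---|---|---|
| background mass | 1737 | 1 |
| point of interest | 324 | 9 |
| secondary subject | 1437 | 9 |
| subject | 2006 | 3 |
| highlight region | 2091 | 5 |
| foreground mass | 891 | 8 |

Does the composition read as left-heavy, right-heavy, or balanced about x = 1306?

Weights sum to 1 + 9 + 9 + 3 + 5 + 8 = 35.
x-moment: 1·1737 + 9·324 + 9·1437 + 3·2006 + 5·2091 + 8·891 = 41187; centroid 41187/35 ≈ 1176.77.
1176.8 vs midline 1306 → left-heavy.

left-heavy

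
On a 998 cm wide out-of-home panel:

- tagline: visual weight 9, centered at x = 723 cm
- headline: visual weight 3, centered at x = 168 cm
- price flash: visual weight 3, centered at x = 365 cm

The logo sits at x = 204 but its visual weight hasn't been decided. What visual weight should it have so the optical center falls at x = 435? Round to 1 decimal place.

w ≈ 6.8

Existing Σw = 15 (9 + 3 + 3); existing moment 9·723 + 3·168 + 3·365 = 8106.
Set Σw·x/Σw = 435: (8106 + 204w) = 435·(15 + w).
Rearranging, w·(204 − 435) = 435·15 − 8106 = -1581, so w ≈ -1581/-231 = 6.84.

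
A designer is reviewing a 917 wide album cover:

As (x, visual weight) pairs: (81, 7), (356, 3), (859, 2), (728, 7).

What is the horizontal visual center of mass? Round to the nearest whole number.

Total weight = 7 + 3 + 2 + 7 = 19.
x: (7·81 + 3·356 + 2·859 + 7·728) / 19 = 8449 / 19 ≈ 444.68

x ≈ 445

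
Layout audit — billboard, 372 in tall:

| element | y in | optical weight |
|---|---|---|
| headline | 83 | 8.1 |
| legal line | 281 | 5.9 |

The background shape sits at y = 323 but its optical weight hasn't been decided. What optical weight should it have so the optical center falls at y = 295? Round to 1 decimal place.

w ≈ 64.3

Fixed elements: Σw = 8.1 + 5.9 = 14.0, Σw·y = 8.1·83 + 5.9·281 = 2330.2.
Set Σw·y/Σw = 295: (2330.2 + 323w) = 295·(14.0 + w).
So w = (295·14.0 − 2330.2)/(323 − 295) = 1799.8/28 ≈ 64.28.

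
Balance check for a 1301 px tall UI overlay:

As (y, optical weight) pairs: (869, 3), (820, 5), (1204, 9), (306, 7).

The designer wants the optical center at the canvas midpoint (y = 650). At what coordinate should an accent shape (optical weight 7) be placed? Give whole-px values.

y ≈ 66

With the accent shape, Σw becomes 3 + 5 + 9 + 7 + 7 = 31.
y: need Σw·y = 31·650 = 20150. Existing = 3·869 + 5·820 + 9·1204 + 7·306 = 19685. Remainder 465 / 7 ≈ 66.43.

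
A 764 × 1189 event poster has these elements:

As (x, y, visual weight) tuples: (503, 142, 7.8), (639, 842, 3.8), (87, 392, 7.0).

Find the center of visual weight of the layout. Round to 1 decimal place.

Weights sum to 7.8 + 3.8 + 7.0 = 18.6.
x: (7.8·503 + 3.8·639 + 7.0·87) / 18.6 = 6960.6 / 18.6 ≈ 374.23
y: (7.8·142 + 3.8·842 + 7.0·392) / 18.6 = 7051.2 / 18.6 ≈ 379.10

(374.2, 379.1)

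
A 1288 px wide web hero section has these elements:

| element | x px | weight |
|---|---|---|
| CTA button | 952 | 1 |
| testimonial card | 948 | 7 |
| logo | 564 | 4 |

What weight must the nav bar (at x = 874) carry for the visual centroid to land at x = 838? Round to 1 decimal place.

Existing Σw = 12 (1 + 7 + 4); existing moment 1·952 + 7·948 + 4·564 = 9844.
Set Σw·x/Σw = 838: (9844 + 874w) = 838·(12 + w).
So w = (838·12 − 9844)/(874 − 838) = 212/36 ≈ 5.89.

w ≈ 5.9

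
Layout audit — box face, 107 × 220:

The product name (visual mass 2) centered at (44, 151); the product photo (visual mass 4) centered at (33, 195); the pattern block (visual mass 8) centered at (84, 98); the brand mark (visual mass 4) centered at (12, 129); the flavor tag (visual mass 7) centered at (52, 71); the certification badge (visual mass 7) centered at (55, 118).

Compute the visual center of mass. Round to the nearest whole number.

(53, 116)

Σw = 2 + 4 + 8 + 4 + 7 + 7 = 32.
Σw·x = 2·44 + 4·33 + 8·84 + 4·12 + 7·52 + 7·55 = 1689, so x̄ = 1689/32 ≈ 52.78.
Σw·y = 2·151 + 4·195 + 8·98 + 4·129 + 7·71 + 7·118 = 3705, so ȳ = 3705/32 ≈ 115.78.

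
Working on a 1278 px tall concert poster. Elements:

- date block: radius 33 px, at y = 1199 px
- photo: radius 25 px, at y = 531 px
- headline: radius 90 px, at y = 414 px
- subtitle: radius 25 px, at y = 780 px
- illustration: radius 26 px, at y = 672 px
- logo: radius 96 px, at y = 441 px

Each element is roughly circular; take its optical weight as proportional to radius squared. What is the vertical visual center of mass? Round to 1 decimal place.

y ≈ 491.7

Weights ∝ r²: date block 33² = 1089, photo 25² = 625, headline 90² = 8100, subtitle 25² = 625, illustration 26² = 676, logo 96² = 9216; Σw = 20331.
Σw·y = 9997014; ȳ = 9997014/20331 ≈ 491.71.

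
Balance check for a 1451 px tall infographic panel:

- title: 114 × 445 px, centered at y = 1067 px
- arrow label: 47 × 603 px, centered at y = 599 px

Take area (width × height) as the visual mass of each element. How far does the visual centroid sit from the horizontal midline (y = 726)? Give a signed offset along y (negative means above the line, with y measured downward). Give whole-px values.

Taking area as weight: title 114·445 = 50730, arrow label 47·603 = 28341. Sum 79071.
Σw·y = 50730·1067 + 28341·599 = 71105169, so ȳ = 71105169/79071 ≈ 899.26.
Against y = 726, that's 899.26 − 726 = 173.26.

≈ 173 px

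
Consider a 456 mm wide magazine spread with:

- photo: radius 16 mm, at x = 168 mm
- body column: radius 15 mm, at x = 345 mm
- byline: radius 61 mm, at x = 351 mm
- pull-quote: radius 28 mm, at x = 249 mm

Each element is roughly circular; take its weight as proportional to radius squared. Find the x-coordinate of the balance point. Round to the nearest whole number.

x ≈ 325

Weights ∝ r²: photo 16² = 256, body column 15² = 225, byline 61² = 3721, pull-quote 28² = 784; Σw = 4986.
x: (256·168 + 225·345 + 3721·351 + 784·249) / 4986 = 1621920 / 4986 ≈ 325.29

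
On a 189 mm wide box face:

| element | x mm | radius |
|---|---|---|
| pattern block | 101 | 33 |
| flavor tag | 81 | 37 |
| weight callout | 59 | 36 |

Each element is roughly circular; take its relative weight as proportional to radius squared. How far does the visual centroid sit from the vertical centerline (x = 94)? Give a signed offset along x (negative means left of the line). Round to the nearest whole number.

r² weights: pattern block 33² = 1089, flavor tag 37² = 1369, weight callout 36² = 1296. Total = 3754.
Σw·x = 1089·101 + 1369·81 + 1296·59 = 297342, so x̄ = 297342/3754 ≈ 79.21.
Difference: 79.21 − 94 ≈ -14.79.

≈ -15 mm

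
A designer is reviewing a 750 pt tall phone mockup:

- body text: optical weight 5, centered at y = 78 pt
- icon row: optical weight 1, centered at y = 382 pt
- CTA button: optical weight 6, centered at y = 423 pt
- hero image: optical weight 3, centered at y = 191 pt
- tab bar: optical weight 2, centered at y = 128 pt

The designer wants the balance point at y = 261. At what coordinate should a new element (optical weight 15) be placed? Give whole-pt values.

y ≈ 281

After adding the new element, total weight = 5 + 1 + 6 + 3 + 2 + 15 = 32.
y: target moment 32×261 = 8352; current 5·78 + 1·382 + 6·423 + 3·191 + 2·128 = 4139; the new element supplies 4213, so y = 4213/15 ≈ 280.87.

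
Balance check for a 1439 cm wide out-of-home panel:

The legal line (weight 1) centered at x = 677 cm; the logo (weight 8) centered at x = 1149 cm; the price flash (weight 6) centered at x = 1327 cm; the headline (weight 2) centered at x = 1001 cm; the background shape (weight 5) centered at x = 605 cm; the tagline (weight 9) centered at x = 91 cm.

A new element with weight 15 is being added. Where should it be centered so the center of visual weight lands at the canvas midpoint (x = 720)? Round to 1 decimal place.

x ≈ 629.5

After adding the new element, total weight = 1 + 8 + 6 + 2 + 5 + 9 + 15 = 46.
Along x: (23677 + 15·x) / 46 = 720 (existing moment 1·677 + 8·1149 + 6·1327 + 2·1001 + 5·605 + 9·91 = 23677) ⇒ x = (33120 − 23677) / 15 ≈ 629.53.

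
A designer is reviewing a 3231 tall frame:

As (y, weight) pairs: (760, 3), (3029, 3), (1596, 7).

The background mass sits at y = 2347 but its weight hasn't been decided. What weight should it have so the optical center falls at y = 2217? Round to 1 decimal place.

Existing Σw = 13 (3 + 3 + 7); existing moment 3·760 + 3·3029 + 7·1596 = 22539.
For the centroid to hit 2217: (22539 + w·2347) / (13 + w) = 2217.
Solving: w = (2217·13 − 22539) / (2347 − 2217) = 6282 / 130 ≈ 48.32.

w ≈ 48.3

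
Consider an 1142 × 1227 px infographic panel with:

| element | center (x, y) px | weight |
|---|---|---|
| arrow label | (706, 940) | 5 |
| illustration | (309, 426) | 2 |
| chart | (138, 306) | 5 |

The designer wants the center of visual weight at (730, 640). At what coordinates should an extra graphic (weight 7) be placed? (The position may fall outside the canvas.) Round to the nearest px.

(1290, 725)

After adding the extra graphic, total weight = 5 + 2 + 5 + 7 = 19.
Along x: (4838 + 7·x) / 19 = 730 (existing moment 5·706 + 2·309 + 5·138 = 4838) ⇒ x = (13870 − 4838) / 7 ≈ 1290.29.
Along y: (7082 + 7·y) / 19 = 640 (existing moment 5·940 + 2·426 + 5·306 = 7082) ⇒ y = (12160 − 7082) / 7 ≈ 725.43.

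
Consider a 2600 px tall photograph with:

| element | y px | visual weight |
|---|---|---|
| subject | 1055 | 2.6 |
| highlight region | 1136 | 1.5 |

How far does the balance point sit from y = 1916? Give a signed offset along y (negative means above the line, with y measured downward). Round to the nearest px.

Total weight = 2.6 + 1.5 = 4.1.
y-moment: 2.6·1055 + 1.5·1136 = 4447.0; centroid 4447.0/4.1 ≈ 1084.63.
Difference: 1084.63 − 1916 ≈ -831.37.

≈ -831 px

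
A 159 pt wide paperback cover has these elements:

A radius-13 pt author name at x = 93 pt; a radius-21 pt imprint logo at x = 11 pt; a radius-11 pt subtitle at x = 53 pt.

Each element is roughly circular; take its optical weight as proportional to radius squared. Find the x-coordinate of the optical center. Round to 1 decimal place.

x ≈ 36.9

Weights ∝ r²: author name 13² = 169, imprint logo 21² = 441, subtitle 11² = 121; Σw = 731.
x: (169·93 + 441·11 + 121·53) / 731 = 26981 / 731 ≈ 36.91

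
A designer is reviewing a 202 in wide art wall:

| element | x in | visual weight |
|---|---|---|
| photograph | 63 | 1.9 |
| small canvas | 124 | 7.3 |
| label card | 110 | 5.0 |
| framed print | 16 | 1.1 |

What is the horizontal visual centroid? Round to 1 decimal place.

x ≈ 104.1

Total weight = 1.9 + 7.3 + 5.0 + 1.1 = 15.3.
x-moment: 1.9·63 + 7.3·124 + 5.0·110 + 1.1·16 = 1592.5; centroid 1592.5/15.3 ≈ 104.08.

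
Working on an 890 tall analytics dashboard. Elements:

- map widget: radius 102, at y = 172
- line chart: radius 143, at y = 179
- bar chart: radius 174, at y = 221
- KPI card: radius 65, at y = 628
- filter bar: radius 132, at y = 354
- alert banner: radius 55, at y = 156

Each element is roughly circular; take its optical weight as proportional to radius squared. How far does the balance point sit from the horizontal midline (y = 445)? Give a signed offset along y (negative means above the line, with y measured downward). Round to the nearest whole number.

≈ -195

Weights ∝ r²: map widget 102² = 10404, line chart 143² = 20449, bar chart 174² = 30276, KPI card 65² = 4225, filter bar 132² = 17424, alert banner 55² = 3025; Σw = 85803.
y-moment: 10404·172 + 20449·179 + 30276·221 + 4225·628 + 17424·354 + 3025·156 = 21434151; centroid 21434151/85803 ≈ 249.81.
Offset from y = 445: 249.81 − 445 ≈ -195.19.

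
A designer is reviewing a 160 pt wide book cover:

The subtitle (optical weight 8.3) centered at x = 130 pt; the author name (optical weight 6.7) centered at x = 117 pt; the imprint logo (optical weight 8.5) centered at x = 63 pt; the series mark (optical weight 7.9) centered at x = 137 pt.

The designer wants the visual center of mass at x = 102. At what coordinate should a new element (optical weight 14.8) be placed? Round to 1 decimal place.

x ≈ 83.2

With the new element, Σw becomes 8.3 + 6.7 + 8.5 + 7.9 + 14.8 = 46.2.
Along x: (3480.7 + 14.8·x) / 46.2 = 102 (existing moment 8.3·130 + 6.7·117 + 8.5·63 + 7.9·137 = 3480.7) ⇒ x = (4712.4 − 3480.7) / 14.8 ≈ 83.22.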